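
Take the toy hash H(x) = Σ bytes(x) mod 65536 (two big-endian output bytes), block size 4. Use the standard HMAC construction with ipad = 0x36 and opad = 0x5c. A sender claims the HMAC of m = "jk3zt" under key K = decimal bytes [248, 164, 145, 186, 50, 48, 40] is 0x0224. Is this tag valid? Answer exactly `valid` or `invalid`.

valid

Key decimal bytes [248, 164, 145, 186, 50, 48, 40] = f8 a4 91 ba 32 30 28 is 7 bytes > B = 4, so hash it first: H(key) = 03 71, then zero-pad to 4 bytes: K' = 03 71 00 00.
K' ⊕ ipad = 35 47 36 36; K' ⊕ opad = 5f 2d 5c 5c.
Inner hash: sum = 53+71+54+54+106+107+51+122+116 = 734 → 02 de.
Outer hash (recomputed tag): sum = 95+45+92+92+2+222 = 548 → 02 24.
Recomputed tag = 0224; claimed = 0224 → match.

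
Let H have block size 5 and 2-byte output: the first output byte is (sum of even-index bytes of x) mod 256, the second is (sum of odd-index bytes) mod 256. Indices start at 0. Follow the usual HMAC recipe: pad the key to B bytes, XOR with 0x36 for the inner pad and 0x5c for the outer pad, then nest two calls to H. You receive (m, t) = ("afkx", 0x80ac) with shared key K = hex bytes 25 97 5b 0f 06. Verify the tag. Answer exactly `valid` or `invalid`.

valid

Key hex bytes 25 97 5b 0f 06 is exactly B = 5 bytes: K' = 25 97 5b 0f 06.
K' ⊕ ipad = 13 a1 6d 39 30; K' ⊕ opad = 79 cb 07 53 5a.
Inner hash: even-index sum = 398 mod 256 = 142; odd-index sum = 422 mod 256 = 166 → 8e a6.
Outer hash (recomputed tag): even-index sum = 384 mod 256 = 128; odd-index sum = 428 mod 256 = 172 → 80 ac.
Recomputed tag = 80ac; claimed = 80ac → match.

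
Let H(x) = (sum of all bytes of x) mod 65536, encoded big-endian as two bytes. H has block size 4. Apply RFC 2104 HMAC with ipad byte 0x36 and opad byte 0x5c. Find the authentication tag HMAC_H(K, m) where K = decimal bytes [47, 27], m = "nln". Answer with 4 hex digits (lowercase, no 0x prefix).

Key decimal bytes [47, 27] = 2f 1b is 2 bytes ≤ B = 4; zero-pad to 4 bytes: K' = 2f 1b 00 00.
K' ⊕ ipad = 19 2d 36 36.  K' ⊕ opad = 73 47 5c 5c.
Inner input = (K'⊕ipad) ∥ m = 19 2d 36 36 ∥ 6e 6c 6e.
Inner hash: sum = 25+45+54+54+110+108+110 = 506 → 01 fa.
Outer input = (K'⊕opad) ∥ inner = 73 47 5c 5c ∥ 01 fa.
Outer hash (tag): sum = 115+71+92+92+1+250 = 621 → 02 6d.

026d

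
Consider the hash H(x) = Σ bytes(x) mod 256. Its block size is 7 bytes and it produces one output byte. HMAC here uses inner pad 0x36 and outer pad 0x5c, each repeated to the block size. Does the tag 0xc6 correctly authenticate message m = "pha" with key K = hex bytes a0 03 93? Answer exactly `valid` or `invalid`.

invalid

Key hex bytes a0 03 93 is 3 bytes ≤ B = 7; zero-pad to 7 bytes: K' = a0 03 93 00 00 00 00.
K' ⊕ ipad = 96 35 a5 36 36 36 36; K' ⊕ opad = fc 5f cf 5c 5c 5c 5c.
Inner hash: sum = 150+53+165+54+54+54+54+112+104+97 = 897; mod 256 = 129 → 81.
Outer hash (recomputed tag): sum = 252+95+207+92+92+92+92+129 = 1051; mod 256 = 27 → 1b.
Recomputed tag = 1b; claimed = c6 → mismatch.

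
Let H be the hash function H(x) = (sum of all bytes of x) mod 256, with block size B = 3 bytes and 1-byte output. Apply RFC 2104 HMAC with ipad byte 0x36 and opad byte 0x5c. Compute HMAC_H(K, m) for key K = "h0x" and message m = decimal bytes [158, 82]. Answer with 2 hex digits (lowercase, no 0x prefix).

66

Key "h0x" = 68 30 78 is exactly B = 3 bytes: K' = 68 30 78.
K' ⊕ ipad = 5e 06 4e.  K' ⊕ opad = 34 6c 24.
Inner input = (K'⊕ipad) ∥ m = 5e 06 4e ∥ 9e 52.
Inner hash: sum = 94+6+78+158+82 = 418; mod 256 = 162 → a2.
Outer input = (K'⊕opad) ∥ inner = 34 6c 24 ∥ a2.
Outer hash (tag): sum = 52+108+36+162 = 358; mod 256 = 102 → 66.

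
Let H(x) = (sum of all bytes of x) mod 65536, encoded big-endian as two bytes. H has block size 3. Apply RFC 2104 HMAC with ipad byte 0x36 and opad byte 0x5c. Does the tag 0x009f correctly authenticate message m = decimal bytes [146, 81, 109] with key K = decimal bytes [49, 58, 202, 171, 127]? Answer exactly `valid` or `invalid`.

Key decimal bytes [49, 58, 202, 171, 127] = 31 3a ca ab 7f is 5 bytes > B = 3, so hash it first: H(key) = 02 5f, then zero-pad to 3 bytes: K' = 02 5f 00.
K' ⊕ ipad = 34 69 36; K' ⊕ opad = 5e 03 5c.
Inner hash: sum = 52+105+54+146+81+109 = 547 → 02 23.
Outer hash (recomputed tag): sum = 94+3+92+2+35 = 226 → 00 e2.
Recomputed tag = 00e2; claimed = 009f → mismatch.

invalid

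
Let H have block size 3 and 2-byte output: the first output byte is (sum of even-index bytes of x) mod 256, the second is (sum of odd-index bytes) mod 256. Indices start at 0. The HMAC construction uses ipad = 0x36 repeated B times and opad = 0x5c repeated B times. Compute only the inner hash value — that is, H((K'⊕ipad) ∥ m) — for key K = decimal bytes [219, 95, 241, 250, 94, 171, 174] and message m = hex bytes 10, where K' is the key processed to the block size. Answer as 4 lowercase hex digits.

Key decimal bytes [219, 95, 241, 250, 94, 171, 174] = db 5f f1 fa 5e ab ae is 7 bytes > B = 3, so hash it first: H(key) = d8 04, then zero-pad to 3 bytes: K' = d8 04 00.
K' ⊕ ipad = ee 32 36.
Inner input = ee 32 36 ∥ 10.
Inner hash: even-index sum = 292 mod 256 = 36; odd-index sum = 66 mod 256 = 66 → 24 42.

2442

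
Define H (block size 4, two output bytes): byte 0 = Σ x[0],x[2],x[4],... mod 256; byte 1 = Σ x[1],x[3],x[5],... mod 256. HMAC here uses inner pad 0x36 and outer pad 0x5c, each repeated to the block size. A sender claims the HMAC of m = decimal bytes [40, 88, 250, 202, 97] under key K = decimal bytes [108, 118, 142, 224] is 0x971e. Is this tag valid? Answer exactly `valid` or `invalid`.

valid

Key decimal bytes [108, 118, 142, 224] = 6c 76 8e e0 is exactly B = 4 bytes: K' = 6c 76 8e e0.
K' ⊕ ipad = 5a 40 b8 d6; K' ⊕ opad = 30 2a d2 bc.
Inner hash: even-index sum = 661 mod 256 = 149; odd-index sum = 568 mod 256 = 56 → 95 38.
Outer hash (recomputed tag): even-index sum = 407 mod 256 = 151; odd-index sum = 286 mod 256 = 30 → 97 1e.
Recomputed tag = 971e; claimed = 971e → match.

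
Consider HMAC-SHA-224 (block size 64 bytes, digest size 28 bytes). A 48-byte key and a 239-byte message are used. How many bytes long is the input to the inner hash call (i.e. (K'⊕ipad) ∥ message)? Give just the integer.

Key is 48 ≤ 64 bytes, zero-padded: |K'| = 64.
Inner input = (K'⊕ipad) ∥ m → 64 + 239 = 303 bytes.

303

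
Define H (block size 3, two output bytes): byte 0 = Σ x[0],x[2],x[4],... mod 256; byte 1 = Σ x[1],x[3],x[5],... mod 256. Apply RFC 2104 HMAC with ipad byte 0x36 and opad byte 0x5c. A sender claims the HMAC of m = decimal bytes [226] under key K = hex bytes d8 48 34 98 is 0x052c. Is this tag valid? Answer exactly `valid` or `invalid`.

Key hex bytes d8 48 34 98 is 4 bytes > B = 3, so hash it first: H(key) = 0c e0, then zero-pad to 3 bytes: K' = 0c e0 00.
K' ⊕ ipad = 3a d6 36; K' ⊕ opad = 50 bc 5c.
Inner hash: even-index sum = 112 mod 256 = 112; odd-index sum = 440 mod 256 = 184 → 70 b8.
Outer hash (recomputed tag): even-index sum = 356 mod 256 = 100; odd-index sum = 300 mod 256 = 44 → 64 2c.
Recomputed tag = 642c; claimed = 052c → mismatch.

invalid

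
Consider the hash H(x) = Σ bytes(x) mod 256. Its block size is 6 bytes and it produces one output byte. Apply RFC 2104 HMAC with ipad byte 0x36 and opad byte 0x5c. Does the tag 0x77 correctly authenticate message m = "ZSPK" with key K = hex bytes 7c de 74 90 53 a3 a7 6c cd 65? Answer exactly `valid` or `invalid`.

Key hex bytes 7c de 74 90 53 a3 a7 6c cd 65 is 10 bytes > B = 6, so hash it first: H(key) = 99, then zero-pad to 6 bytes: K' = 99 00 00 00 00 00.
K' ⊕ ipad = af 36 36 36 36 36; K' ⊕ opad = c5 5c 5c 5c 5c 5c.
Inner hash: sum = 175+54+54+54+54+54+90+83+80+75 = 773; mod 256 = 5 → 05.
Outer hash (recomputed tag): sum = 197+92+92+92+92+92+5 = 662; mod 256 = 150 → 96.
Recomputed tag = 96; claimed = 77 → mismatch.

invalid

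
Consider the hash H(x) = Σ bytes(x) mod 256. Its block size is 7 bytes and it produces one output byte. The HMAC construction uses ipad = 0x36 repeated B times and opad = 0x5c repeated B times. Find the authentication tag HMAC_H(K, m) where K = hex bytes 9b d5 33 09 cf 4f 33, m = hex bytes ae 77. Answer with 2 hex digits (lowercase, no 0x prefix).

Key hex bytes 9b d5 33 09 cf 4f 33 is exactly B = 7 bytes: K' = 9b d5 33 09 cf 4f 33.
K' ⊕ ipad = ad e3 05 3f f9 79 05.  K' ⊕ opad = c7 89 6f 55 93 13 6f.
Inner input = (K'⊕ipad) ∥ m = ad e3 05 3f f9 79 05 ∥ ae 77.
Inner hash: sum = 173+227+5+63+249+121+5+174+119 = 1136; mod 256 = 112 → 70.
Outer input = (K'⊕opad) ∥ inner = c7 89 6f 55 93 13 6f ∥ 70.
Outer hash (tag): sum = 199+137+111+85+147+19+111+112 = 921; mod 256 = 153 → 99.

99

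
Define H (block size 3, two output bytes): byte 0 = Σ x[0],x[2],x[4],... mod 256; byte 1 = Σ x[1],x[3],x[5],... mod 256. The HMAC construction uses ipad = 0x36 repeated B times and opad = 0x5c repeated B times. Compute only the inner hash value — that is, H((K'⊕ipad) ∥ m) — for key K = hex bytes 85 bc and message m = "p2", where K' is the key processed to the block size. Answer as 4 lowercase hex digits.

Key hex bytes 85 bc is 2 bytes ≤ B = 3; zero-pad to 3 bytes: K' = 85 bc 00.
K' ⊕ ipad = b3 8a 36.
Inner input = b3 8a 36 ∥ 70 32.
Inner hash: even-index sum = 283 mod 256 = 27; odd-index sum = 250 mod 256 = 250 → 1b fa.

1bfa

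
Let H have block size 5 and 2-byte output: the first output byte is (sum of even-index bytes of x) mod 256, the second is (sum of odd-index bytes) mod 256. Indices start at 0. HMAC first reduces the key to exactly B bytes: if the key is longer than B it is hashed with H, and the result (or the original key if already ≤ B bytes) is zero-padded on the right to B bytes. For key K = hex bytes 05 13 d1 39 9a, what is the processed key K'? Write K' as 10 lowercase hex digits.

0513d1399a

Key hex bytes 05 13 d1 39 9a is exactly B = 5 bytes: K' = 05 13 d1 39 9a.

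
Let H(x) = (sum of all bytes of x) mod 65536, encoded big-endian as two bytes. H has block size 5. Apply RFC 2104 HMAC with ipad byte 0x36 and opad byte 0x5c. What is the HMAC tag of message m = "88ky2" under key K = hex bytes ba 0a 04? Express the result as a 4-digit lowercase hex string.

033a

Key hex bytes ba 0a 04 is 3 bytes ≤ B = 5; zero-pad to 5 bytes: K' = ba 0a 04 00 00.
K' ⊕ ipad = 8c 3c 32 36 36.  K' ⊕ opad = e6 56 58 5c 5c.
Inner input = (K'⊕ipad) ∥ m = 8c 3c 32 36 36 ∥ 38 38 6b 79 32.
Inner hash: sum = 140+60+50+54+54+56+56+107+121+50 = 748 → 02 ec.
Outer input = (K'⊕opad) ∥ inner = e6 56 58 5c 5c ∥ 02 ec.
Outer hash (tag): sum = 230+86+88+92+92+2+236 = 826 → 03 3a.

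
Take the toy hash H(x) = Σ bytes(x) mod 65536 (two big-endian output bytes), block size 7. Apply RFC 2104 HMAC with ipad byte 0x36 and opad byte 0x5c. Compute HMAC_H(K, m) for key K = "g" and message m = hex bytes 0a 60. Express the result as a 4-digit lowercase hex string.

Key "g" = 67 is 1 byte ≤ B = 7; zero-pad to 7 bytes: K' = 67 00 00 00 00 00 00.
K' ⊕ ipad = 51 36 36 36 36 36 36.  K' ⊕ opad = 3b 5c 5c 5c 5c 5c 5c.
Inner input = (K'⊕ipad) ∥ m = 51 36 36 36 36 36 36 ∥ 0a 60.
Inner hash: sum = 81+54+54+54+54+54+54+10+96 = 511 → 01 ff.
Outer input = (K'⊕opad) ∥ inner = 3b 5c 5c 5c 5c 5c 5c ∥ 01 ff.
Outer hash (tag): sum = 59+92+92+92+92+92+92+1+255 = 867 → 03 63.

0363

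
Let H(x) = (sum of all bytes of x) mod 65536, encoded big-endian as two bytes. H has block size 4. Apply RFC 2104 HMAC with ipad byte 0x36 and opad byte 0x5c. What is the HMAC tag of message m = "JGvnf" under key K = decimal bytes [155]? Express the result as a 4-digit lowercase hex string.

0208

Key decimal bytes [155] = 9b is 1 byte ≤ B = 4; zero-pad to 4 bytes: K' = 9b 00 00 00.
K' ⊕ ipad = ad 36 36 36.  K' ⊕ opad = c7 5c 5c 5c.
Inner input = (K'⊕ipad) ∥ m = ad 36 36 36 ∥ 4a 47 76 6e 66.
Inner hash: sum = 173+54+54+54+74+71+118+110+102 = 810 → 03 2a.
Outer input = (K'⊕opad) ∥ inner = c7 5c 5c 5c ∥ 03 2a.
Outer hash (tag): sum = 199+92+92+92+3+42 = 520 → 02 08.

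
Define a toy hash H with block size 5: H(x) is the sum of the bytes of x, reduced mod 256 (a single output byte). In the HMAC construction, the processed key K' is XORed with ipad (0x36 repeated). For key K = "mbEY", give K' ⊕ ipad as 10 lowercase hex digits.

5b54736f36

Key "mbEY" = 6d 62 45 59 is 4 bytes ≤ B = 5; zero-pad to 5 bytes: K' = 6d 62 45 59 00.
XOR each byte with 0x36: 6d⊕36=5b, 62⊕36=54, 45⊕36=73, 59⊕36=6f, 00⊕36=36.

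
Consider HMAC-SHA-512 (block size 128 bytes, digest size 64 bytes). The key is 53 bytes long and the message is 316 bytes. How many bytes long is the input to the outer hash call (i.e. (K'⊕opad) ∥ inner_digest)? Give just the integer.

Key is 53 ≤ 128 bytes, zero-padded: |K'| = 128.
Outer input = (K'⊕opad) ∥ H(inner) → 128 + 64 = 192 bytes.

192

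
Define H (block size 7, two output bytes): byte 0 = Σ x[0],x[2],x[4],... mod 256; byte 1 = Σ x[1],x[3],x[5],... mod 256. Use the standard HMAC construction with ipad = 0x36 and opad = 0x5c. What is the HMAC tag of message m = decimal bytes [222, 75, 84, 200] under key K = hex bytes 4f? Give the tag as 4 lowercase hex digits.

fb42

Key hex bytes 4f is 1 byte ≤ B = 7; zero-pad to 7 bytes: K' = 4f 00 00 00 00 00 00.
K' ⊕ ipad = 79 36 36 36 36 36 36.  K' ⊕ opad = 13 5c 5c 5c 5c 5c 5c.
Inner input = (K'⊕ipad) ∥ m = 79 36 36 36 36 36 36 ∥ de 4b 54 c8.
Inner hash: even-index sum = 558 mod 256 = 46; odd-index sum = 468 mod 256 = 212 → 2e d4.
Outer input = (K'⊕opad) ∥ inner = 13 5c 5c 5c 5c 5c 5c ∥ 2e d4.
Outer hash (tag): even-index sum = 507 mod 256 = 251; odd-index sum = 322 mod 256 = 66 → fb 42.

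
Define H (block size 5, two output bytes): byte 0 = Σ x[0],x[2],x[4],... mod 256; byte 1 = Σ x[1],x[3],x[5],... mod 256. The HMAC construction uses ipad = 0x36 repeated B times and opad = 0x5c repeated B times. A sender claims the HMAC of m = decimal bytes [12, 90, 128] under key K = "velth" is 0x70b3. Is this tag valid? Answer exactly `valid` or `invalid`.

Key "velth" = 76 65 6c 74 68 is exactly B = 5 bytes: K' = 76 65 6c 74 68.
K' ⊕ ipad = 40 53 5a 42 5e; K' ⊕ opad = 2a 39 30 28 34.
Inner hash: even-index sum = 338 mod 256 = 82; odd-index sum = 289 mod 256 = 33 → 52 21.
Outer hash (recomputed tag): even-index sum = 175 mod 256 = 175; odd-index sum = 179 mod 256 = 179 → af b3.
Recomputed tag = afb3; claimed = 70b3 → mismatch.

invalid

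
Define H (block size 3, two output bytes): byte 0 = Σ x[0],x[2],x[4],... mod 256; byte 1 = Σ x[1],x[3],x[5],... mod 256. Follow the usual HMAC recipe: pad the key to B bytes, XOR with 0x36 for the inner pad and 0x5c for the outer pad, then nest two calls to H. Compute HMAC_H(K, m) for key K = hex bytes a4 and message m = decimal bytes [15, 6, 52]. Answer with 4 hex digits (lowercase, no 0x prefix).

cd2a

Key hex bytes a4 is 1 byte ≤ B = 3; zero-pad to 3 bytes: K' = a4 00 00.
K' ⊕ ipad = 92 36 36.  K' ⊕ opad = f8 5c 5c.
Inner input = (K'⊕ipad) ∥ m = 92 36 36 ∥ 0f 06 34.
Inner hash: even-index sum = 206 mod 256 = 206; odd-index sum = 121 mod 256 = 121 → ce 79.
Outer input = (K'⊕opad) ∥ inner = f8 5c 5c ∥ ce 79.
Outer hash (tag): even-index sum = 461 mod 256 = 205; odd-index sum = 298 mod 256 = 42 → cd 2a.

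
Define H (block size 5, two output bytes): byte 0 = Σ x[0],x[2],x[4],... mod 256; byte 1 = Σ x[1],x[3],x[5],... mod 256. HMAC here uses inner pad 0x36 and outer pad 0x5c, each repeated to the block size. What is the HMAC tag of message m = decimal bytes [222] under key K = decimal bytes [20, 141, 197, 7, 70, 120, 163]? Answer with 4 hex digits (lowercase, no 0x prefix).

a40c

Key decimal bytes [20, 141, 197, 7, 70, 120, 163] = 14 8d c5 07 46 78 a3 is 7 bytes > B = 5, so hash it first: H(key) = c2 0c, then zero-pad to 5 bytes: K' = c2 0c 00 00 00.
K' ⊕ ipad = f4 3a 36 36 36.  K' ⊕ opad = 9e 50 5c 5c 5c.
Inner input = (K'⊕ipad) ∥ m = f4 3a 36 36 36 ∥ de.
Inner hash: even-index sum = 352 mod 256 = 96; odd-index sum = 334 mod 256 = 78 → 60 4e.
Outer input = (K'⊕opad) ∥ inner = 9e 50 5c 5c 5c ∥ 60 4e.
Outer hash (tag): even-index sum = 420 mod 256 = 164; odd-index sum = 268 mod 256 = 12 → a4 0c.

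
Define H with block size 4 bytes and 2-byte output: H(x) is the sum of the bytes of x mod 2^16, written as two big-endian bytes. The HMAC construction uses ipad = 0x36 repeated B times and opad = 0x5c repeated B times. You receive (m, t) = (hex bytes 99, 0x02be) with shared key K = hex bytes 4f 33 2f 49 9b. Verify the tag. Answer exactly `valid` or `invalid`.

Key hex bytes 4f 33 2f 49 9b is 5 bytes > B = 4, so hash it first: H(key) = 01 95, then zero-pad to 4 bytes: K' = 01 95 00 00.
K' ⊕ ipad = 37 a3 36 36; K' ⊕ opad = 5d c9 5c 5c.
Inner hash: sum = 55+163+54+54+153 = 479 → 01 df.
Outer hash (recomputed tag): sum = 93+201+92+92+1+223 = 702 → 02 be.
Recomputed tag = 02be; claimed = 02be → match.

valid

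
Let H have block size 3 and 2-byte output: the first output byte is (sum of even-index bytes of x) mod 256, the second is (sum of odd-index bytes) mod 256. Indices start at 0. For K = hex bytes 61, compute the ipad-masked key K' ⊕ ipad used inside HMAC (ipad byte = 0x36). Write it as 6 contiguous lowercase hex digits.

Key hex bytes 61 is 1 byte ≤ B = 3; zero-pad to 3 bytes: K' = 61 00 00.
XOR each byte with 0x36: 61⊕36=57, 00⊕36=36, 00⊕36=36.

573636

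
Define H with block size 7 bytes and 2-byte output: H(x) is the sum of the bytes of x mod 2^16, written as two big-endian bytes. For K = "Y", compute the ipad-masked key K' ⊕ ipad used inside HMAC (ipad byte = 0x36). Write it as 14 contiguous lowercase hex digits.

Key "Y" = 59 is 1 byte ≤ B = 7; zero-pad to 7 bytes: K' = 59 00 00 00 00 00 00.
XOR each byte with 0x36: 59⊕36=6f, 00⊕36=36, 00⊕36=36, 00⊕36=36, 00⊕36=36, 00⊕36=36, 00⊕36=36.

6f363636363636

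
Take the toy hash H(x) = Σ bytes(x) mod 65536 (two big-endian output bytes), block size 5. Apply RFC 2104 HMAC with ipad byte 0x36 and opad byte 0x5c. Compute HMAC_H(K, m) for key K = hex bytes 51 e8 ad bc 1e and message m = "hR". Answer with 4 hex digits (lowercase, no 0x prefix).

0323

Key hex bytes 51 e8 ad bc 1e is exactly B = 5 bytes: K' = 51 e8 ad bc 1e.
K' ⊕ ipad = 67 de 9b 8a 28.  K' ⊕ opad = 0d b4 f1 e0 42.
Inner input = (K'⊕ipad) ∥ m = 67 de 9b 8a 28 ∥ 68 52.
Inner hash: sum = 103+222+155+138+40+104+82 = 844 → 03 4c.
Outer input = (K'⊕opad) ∥ inner = 0d b4 f1 e0 42 ∥ 03 4c.
Outer hash (tag): sum = 13+180+241+224+66+3+76 = 803 → 03 23.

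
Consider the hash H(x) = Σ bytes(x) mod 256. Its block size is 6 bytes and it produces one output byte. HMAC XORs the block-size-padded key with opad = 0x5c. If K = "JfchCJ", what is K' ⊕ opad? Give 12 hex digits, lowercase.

Key "JfchCJ" = 4a 66 63 68 43 4a is exactly B = 6 bytes: K' = 4a 66 63 68 43 4a.
XOR each byte with 0x5c: 4a⊕5c=16, 66⊕5c=3a, 63⊕5c=3f, 68⊕5c=34, 43⊕5c=1f, 4a⊕5c=16.

163a3f341f16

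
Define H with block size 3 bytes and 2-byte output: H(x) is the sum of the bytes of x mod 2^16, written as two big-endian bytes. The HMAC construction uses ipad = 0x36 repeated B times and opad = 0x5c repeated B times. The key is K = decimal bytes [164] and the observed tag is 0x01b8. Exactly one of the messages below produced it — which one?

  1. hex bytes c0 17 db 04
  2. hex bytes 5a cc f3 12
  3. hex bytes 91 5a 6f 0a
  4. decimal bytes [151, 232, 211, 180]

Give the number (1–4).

4

Key decimal bytes [164] = a4 is 1 byte ≤ B = 3; zero-pad to 3 bytes: K' = a4 00 00.
K' ⊕ ipad = 92 36 36; K' ⊕ opad = f8 5c 5c.
m1: inner = H(92 36 36 c0 17 db 04) = 02 b4; tag = H(f8 5c 5c 02 b4) = 0266
m2: inner = H(92 36 36 5a cc f3 12) = 03 29; tag = H(f8 5c 5c 03 29) = 01dc
m3: inner = H(92 36 36 91 5a 6f 0a) = 02 62; tag = H(f8 5c 5c 02 62) = 0214
m4: inner = H(92 36 36 97 e8 d3 b4) = 04 04; tag = H(f8 5c 5c 04 04) = 01b8 ← matches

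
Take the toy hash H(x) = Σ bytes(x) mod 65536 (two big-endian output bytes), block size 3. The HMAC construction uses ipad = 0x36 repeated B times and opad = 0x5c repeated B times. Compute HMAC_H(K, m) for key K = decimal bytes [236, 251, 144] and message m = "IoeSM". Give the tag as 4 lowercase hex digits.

0231

Key decimal bytes [236, 251, 144] = ec fb 90 is exactly B = 3 bytes: K' = ec fb 90.
K' ⊕ ipad = da cd a6.  K' ⊕ opad = b0 a7 cc.
Inner input = (K'⊕ipad) ∥ m = da cd a6 ∥ 49 6f 65 53 4d.
Inner hash: sum = 218+205+166+73+111+101+83+77 = 1034 → 04 0a.
Outer input = (K'⊕opad) ∥ inner = b0 a7 cc ∥ 04 0a.
Outer hash (tag): sum = 176+167+204+4+10 = 561 → 02 31.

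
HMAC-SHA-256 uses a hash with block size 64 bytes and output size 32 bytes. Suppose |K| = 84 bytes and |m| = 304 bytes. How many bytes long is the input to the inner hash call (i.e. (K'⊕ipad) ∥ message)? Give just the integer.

368

Key is 84 > 64 bytes, so it is hashed to 32 bytes then zero-padded to 64: |K'| = 64.
Inner input = (K'⊕ipad) ∥ m → 64 + 304 = 368 bytes.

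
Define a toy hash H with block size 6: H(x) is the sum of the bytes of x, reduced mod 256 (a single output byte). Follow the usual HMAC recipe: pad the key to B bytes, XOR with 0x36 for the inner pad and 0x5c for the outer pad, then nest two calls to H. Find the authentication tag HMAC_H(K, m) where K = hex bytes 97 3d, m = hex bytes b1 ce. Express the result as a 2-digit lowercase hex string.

Key hex bytes 97 3d is 2 bytes ≤ B = 6; zero-pad to 6 bytes: K' = 97 3d 00 00 00 00.
K' ⊕ ipad = a1 0b 36 36 36 36.  K' ⊕ opad = cb 61 5c 5c 5c 5c.
Inner input = (K'⊕ipad) ∥ m = a1 0b 36 36 36 36 ∥ b1 ce.
Inner hash: sum = 161+11+54+54+54+54+177+206 = 771; mod 256 = 3 → 03.
Outer input = (K'⊕opad) ∥ inner = cb 61 5c 5c 5c 5c ∥ 03.
Outer hash (tag): sum = 203+97+92+92+92+92+3 = 671; mod 256 = 159 → 9f.

9f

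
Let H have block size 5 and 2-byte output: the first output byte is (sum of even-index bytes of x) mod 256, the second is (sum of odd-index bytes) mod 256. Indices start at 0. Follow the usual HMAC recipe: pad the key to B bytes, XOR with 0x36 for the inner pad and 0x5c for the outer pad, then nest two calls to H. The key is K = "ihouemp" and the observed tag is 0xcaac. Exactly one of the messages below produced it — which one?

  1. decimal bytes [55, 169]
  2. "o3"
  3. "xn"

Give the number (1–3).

2

Key "ihouemp" = 69 68 6f 75 65 6d 70 is 7 bytes > B = 5, so hash it first: H(key) = ad 4a, then zero-pad to 5 bytes: K' = ad 4a 00 00 00.
K' ⊕ ipad = 9b 7c 36 36 36; K' ⊕ opad = f1 16 5c 5c 5c.
m1: inner = H(9b 7c 36 36 36 37 a9) = b0 e9; tag = H(f1 16 5c 5c 5c b0 e9) = 9222
m2: inner = H(9b 7c 36 36 36 6f 33) = 3a 21; tag = H(f1 16 5c 5c 5c 3a 21) = caac ← matches
m3: inner = H(9b 7c 36 36 36 78 6e) = 75 2a; tag = H(f1 16 5c 5c 5c 75 2a) = d3e7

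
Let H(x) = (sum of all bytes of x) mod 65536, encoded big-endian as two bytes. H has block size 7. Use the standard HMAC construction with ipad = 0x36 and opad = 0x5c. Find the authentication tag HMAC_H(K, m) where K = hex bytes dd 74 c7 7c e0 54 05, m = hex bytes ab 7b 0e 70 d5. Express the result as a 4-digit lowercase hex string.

Key hex bytes dd 74 c7 7c e0 54 05 is exactly B = 7 bytes: K' = dd 74 c7 7c e0 54 05.
K' ⊕ ipad = eb 42 f1 4a d6 62 33.  K' ⊕ opad = 81 28 9b 20 bc 08 59.
Inner input = (K'⊕ipad) ∥ m = eb 42 f1 4a d6 62 33 ∥ ab 7b 0e 70 d5.
Inner hash: sum = 235+66+241+74+214+98+51+171+123+14+112+213 = 1612 → 06 4c.
Outer input = (K'⊕opad) ∥ inner = 81 28 9b 20 bc 08 59 ∥ 06 4c.
Outer hash (tag): sum = 129+40+155+32+188+8+89+6+76 = 723 → 02 d3.

02d3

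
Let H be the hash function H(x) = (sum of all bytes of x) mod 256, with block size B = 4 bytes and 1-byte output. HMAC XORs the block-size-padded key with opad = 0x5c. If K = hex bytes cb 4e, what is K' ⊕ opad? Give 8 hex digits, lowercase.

Key hex bytes cb 4e is 2 bytes ≤ B = 4; zero-pad to 4 bytes: K' = cb 4e 00 00.
XOR each byte with 0x5c: cb⊕5c=97, 4e⊕5c=12, 00⊕5c=5c, 00⊕5c=5c.

97125c5c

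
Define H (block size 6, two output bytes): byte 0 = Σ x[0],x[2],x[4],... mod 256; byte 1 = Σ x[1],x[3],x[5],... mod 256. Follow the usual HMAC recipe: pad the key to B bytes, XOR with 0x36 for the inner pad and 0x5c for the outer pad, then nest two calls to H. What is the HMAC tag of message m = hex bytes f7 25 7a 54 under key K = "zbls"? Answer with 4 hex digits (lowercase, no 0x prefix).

Key "zbls" = 7a 62 6c 73 is 4 bytes ≤ B = 6; zero-pad to 6 bytes: K' = 7a 62 6c 73 00 00.
K' ⊕ ipad = 4c 54 5a 45 36 36.  K' ⊕ opad = 26 3e 30 2f 5c 5c.
Inner input = (K'⊕ipad) ∥ m = 4c 54 5a 45 36 36 ∥ f7 25 7a 54.
Inner hash: even-index sum = 589 mod 256 = 77; odd-index sum = 328 mod 256 = 72 → 4d 48.
Outer input = (K'⊕opad) ∥ inner = 26 3e 30 2f 5c 5c ∥ 4d 48.
Outer hash (tag): even-index sum = 255 mod 256 = 255; odd-index sum = 273 mod 256 = 17 → ff 11.

ff11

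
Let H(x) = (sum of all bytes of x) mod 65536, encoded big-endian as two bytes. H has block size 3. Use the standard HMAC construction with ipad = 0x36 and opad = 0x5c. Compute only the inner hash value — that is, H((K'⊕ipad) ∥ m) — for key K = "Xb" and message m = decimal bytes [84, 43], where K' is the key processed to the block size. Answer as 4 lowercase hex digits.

0177

Key "Xb" = 58 62 is 2 bytes ≤ B = 3; zero-pad to 3 bytes: K' = 58 62 00.
K' ⊕ ipad = 6e 54 36.
Inner input = 6e 54 36 ∥ 54 2b.
Inner hash: sum = 110+84+54+84+43 = 375 → 01 77.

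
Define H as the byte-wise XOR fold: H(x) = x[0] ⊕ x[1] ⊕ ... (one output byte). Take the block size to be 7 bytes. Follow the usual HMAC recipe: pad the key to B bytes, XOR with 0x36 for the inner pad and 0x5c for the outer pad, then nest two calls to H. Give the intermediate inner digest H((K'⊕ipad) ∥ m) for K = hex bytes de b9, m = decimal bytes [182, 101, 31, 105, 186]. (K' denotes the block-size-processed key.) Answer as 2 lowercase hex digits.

Key hex bytes de b9 is 2 bytes ≤ B = 7; zero-pad to 7 bytes: K' = de b9 00 00 00 00 00.
K' ⊕ ipad = e8 8f 36 36 36 36 36.
Inner input = e8 8f 36 36 36 36 36 ∥ b6 65 1f 69 ba.
Inner hash: XOR e8⊕8f⊕36⊕36⊕36⊕36⊕36⊕b6⊕65⊕1f⊕69⊕ba = 4e.

4e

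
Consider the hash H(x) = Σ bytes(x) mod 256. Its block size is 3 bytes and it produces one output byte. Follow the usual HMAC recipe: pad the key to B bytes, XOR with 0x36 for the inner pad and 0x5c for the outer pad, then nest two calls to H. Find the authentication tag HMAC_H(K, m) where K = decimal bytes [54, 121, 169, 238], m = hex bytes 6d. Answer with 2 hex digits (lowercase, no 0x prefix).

1b

Key decimal bytes [54, 121, 169, 238] = 36 79 a9 ee is 4 bytes > B = 3, so hash it first: H(key) = 46, then zero-pad to 3 bytes: K' = 46 00 00.
K' ⊕ ipad = 70 36 36.  K' ⊕ opad = 1a 5c 5c.
Inner input = (K'⊕ipad) ∥ m = 70 36 36 ∥ 6d.
Inner hash: sum = 112+54+54+109 = 329; mod 256 = 73 → 49.
Outer input = (K'⊕opad) ∥ inner = 1a 5c 5c ∥ 49.
Outer hash (tag): sum = 26+92+92+73 = 283; mod 256 = 27 → 1b.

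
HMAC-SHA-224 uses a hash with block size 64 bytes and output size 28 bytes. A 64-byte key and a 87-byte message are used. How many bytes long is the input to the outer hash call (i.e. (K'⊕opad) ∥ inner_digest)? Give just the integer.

92

Key is 64 ≤ 64 bytes, zero-padded: |K'| = 64.
Outer input = (K'⊕opad) ∥ H(inner) → 64 + 28 = 92 bytes.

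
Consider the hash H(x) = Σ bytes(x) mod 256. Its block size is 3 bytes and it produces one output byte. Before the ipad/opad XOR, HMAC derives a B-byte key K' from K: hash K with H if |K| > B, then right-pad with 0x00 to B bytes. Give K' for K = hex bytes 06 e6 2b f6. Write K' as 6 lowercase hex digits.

|K| = 4 > B = 3, so first hash the key.
H(K): sum = 6+230+43+246 = 525; mod 256 = 13 → 0d.
Zero-pad H(K) = 0d to 3 bytes: K' = 0d 00 00.

0d0000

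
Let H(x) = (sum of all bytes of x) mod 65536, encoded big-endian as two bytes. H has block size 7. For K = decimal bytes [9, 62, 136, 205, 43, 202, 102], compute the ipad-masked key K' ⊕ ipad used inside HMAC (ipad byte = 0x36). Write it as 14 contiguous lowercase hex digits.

3f08befb1dfc50

Key decimal bytes [9, 62, 136, 205, 43, 202, 102] = 09 3e 88 cd 2b ca 66 is exactly B = 7 bytes: K' = 09 3e 88 cd 2b ca 66.
XOR each byte with 0x36: 09⊕36=3f, 3e⊕36=08, 88⊕36=be, cd⊕36=fb, 2b⊕36=1d, ca⊕36=fc, 66⊕36=50.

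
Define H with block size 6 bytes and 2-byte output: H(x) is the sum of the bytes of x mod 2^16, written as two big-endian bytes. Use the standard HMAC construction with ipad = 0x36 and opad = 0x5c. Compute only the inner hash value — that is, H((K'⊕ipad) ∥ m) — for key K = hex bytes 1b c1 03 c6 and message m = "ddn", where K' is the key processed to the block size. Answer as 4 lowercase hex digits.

Key hex bytes 1b c1 03 c6 is 4 bytes ≤ B = 6; zero-pad to 6 bytes: K' = 1b c1 03 c6 00 00.
K' ⊕ ipad = 2d f7 35 f0 36 36.
Inner input = 2d f7 35 f0 36 36 ∥ 64 64 6e.
Inner hash: sum = 45+247+53+240+54+54+100+100+110 = 1003 → 03 eb.

03eb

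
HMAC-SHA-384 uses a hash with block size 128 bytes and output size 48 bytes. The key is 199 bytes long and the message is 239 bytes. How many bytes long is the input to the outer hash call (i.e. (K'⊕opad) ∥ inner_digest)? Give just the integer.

Key is 199 > 128 bytes, so it is hashed to 48 bytes then zero-padded to 128: |K'| = 128.
Outer input = (K'⊕opad) ∥ H(inner) → 128 + 48 = 176 bytes.

176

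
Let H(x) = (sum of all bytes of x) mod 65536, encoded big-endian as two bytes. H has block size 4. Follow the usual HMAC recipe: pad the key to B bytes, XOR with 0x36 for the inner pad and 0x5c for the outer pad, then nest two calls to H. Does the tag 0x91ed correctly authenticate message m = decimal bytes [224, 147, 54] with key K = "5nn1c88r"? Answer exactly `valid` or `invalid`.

invalid

Key "5nn1c88r" = 35 6e 6e 31 63 38 38 72 is 8 bytes > B = 4, so hash it first: H(key) = 02 87, then zero-pad to 4 bytes: K' = 02 87 00 00.
K' ⊕ ipad = 34 b1 36 36; K' ⊕ opad = 5e db 5c 5c.
Inner hash: sum = 52+177+54+54+224+147+54 = 762 → 02 fa.
Outer hash (recomputed tag): sum = 94+219+92+92+2+250 = 749 → 02 ed.
Recomputed tag = 02ed; claimed = 91ed → mismatch.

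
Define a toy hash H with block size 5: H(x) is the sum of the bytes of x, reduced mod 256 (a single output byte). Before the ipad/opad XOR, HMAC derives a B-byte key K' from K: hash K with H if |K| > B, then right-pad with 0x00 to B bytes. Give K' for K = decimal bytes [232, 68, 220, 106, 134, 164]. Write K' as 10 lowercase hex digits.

9c00000000

|K| = 6 > B = 5, so first hash the key.
H(K): sum = 232+68+220+106+134+164 = 924; mod 256 = 156 → 9c.
Zero-pad H(K) = 9c to 5 bytes: K' = 9c 00 00 00 00.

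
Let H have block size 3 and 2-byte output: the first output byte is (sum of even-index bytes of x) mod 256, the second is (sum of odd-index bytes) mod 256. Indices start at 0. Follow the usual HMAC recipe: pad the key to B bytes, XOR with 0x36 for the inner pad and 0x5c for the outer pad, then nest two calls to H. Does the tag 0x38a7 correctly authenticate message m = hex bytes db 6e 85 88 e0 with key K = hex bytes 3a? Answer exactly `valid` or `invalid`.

Key hex bytes 3a is 1 byte ≤ B = 3; zero-pad to 3 bytes: K' = 3a 00 00.
K' ⊕ ipad = 0c 36 36; K' ⊕ opad = 66 5c 5c.
Inner hash: even-index sum = 312 mod 256 = 56; odd-index sum = 630 mod 256 = 118 → 38 76.
Outer hash (recomputed tag): even-index sum = 312 mod 256 = 56; odd-index sum = 148 mod 256 = 148 → 38 94.
Recomputed tag = 3894; claimed = 38a7 → mismatch.

invalid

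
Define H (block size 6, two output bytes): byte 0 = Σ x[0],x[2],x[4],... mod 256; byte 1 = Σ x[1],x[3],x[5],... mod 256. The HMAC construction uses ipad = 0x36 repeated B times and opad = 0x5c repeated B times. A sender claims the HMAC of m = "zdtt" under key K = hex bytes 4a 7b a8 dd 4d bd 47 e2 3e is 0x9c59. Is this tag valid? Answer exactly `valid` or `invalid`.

invalid

Key hex bytes 4a 7b a8 dd 4d bd 47 e2 3e is 9 bytes > B = 6, so hash it first: H(key) = c4 f7, then zero-pad to 6 bytes: K' = c4 f7 00 00 00 00.
K' ⊕ ipad = f2 c1 36 36 36 36; K' ⊕ opad = 98 ab 5c 5c 5c 5c.
Inner hash: even-index sum = 588 mod 256 = 76; odd-index sum = 517 mod 256 = 5 → 4c 05.
Outer hash (recomputed tag): even-index sum = 412 mod 256 = 156; odd-index sum = 360 mod 256 = 104 → 9c 68.
Recomputed tag = 9c68; claimed = 9c59 → mismatch.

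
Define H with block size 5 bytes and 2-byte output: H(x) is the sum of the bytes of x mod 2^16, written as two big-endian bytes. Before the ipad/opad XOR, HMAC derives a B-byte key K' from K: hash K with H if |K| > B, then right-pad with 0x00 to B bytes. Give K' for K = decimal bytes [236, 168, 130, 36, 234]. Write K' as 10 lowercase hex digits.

Key decimal bytes [236, 168, 130, 36, 234] = ec a8 82 24 ea is exactly B = 5 bytes: K' = ec a8 82 24 ea.

eca88224ea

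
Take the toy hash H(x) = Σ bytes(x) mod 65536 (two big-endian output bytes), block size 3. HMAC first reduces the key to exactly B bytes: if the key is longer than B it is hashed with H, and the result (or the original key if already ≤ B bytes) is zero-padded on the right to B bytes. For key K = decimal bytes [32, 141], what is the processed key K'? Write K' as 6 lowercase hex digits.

Key decimal bytes [32, 141] = 20 8d is 2 bytes ≤ B = 3; zero-pad to 3 bytes: K' = 20 8d 00.

208d00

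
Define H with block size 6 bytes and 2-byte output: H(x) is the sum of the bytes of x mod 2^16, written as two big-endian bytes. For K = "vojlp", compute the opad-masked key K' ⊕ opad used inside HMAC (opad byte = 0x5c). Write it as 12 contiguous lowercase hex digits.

2a3336302c5c

Key "vojlp" = 76 6f 6a 6c 70 is 5 bytes ≤ B = 6; zero-pad to 6 bytes: K' = 76 6f 6a 6c 70 00.
XOR each byte with 0x5c: 76⊕5c=2a, 6f⊕5c=33, 6a⊕5c=36, 6c⊕5c=30, 70⊕5c=2c, 00⊕5c=5c.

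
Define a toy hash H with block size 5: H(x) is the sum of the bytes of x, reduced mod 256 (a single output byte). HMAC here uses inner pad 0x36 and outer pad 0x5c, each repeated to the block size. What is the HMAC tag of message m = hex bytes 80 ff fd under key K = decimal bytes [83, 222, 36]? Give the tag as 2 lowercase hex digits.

Key decimal bytes [83, 222, 36] = 53 de 24 is 3 bytes ≤ B = 5; zero-pad to 5 bytes: K' = 53 de 24 00 00.
K' ⊕ ipad = 65 e8 12 36 36.  K' ⊕ opad = 0f 82 78 5c 5c.
Inner input = (K'⊕ipad) ∥ m = 65 e8 12 36 36 ∥ 80 ff fd.
Inner hash: sum = 101+232+18+54+54+128+255+253 = 1095; mod 256 = 71 → 47.
Outer input = (K'⊕opad) ∥ inner = 0f 82 78 5c 5c ∥ 47.
Outer hash (tag): sum = 15+130+120+92+92+71 = 520; mod 256 = 8 → 08.

08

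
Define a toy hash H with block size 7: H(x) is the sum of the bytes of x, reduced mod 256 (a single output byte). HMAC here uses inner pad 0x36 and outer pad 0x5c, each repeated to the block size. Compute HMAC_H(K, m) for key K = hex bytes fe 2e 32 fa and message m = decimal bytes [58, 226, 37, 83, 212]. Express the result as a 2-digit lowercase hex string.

f6

Key hex bytes fe 2e 32 fa is 4 bytes ≤ B = 7; zero-pad to 7 bytes: K' = fe 2e 32 fa 00 00 00.
K' ⊕ ipad = c8 18 04 cc 36 36 36.  K' ⊕ opad = a2 72 6e a6 5c 5c 5c.
Inner input = (K'⊕ipad) ∥ m = c8 18 04 cc 36 36 36 ∥ 3a e2 25 53 d4.
Inner hash: sum = 200+24+4+204+54+54+54+58+226+37+83+212 = 1210; mod 256 = 186 → ba.
Outer input = (K'⊕opad) ∥ inner = a2 72 6e a6 5c 5c 5c ∥ ba.
Outer hash (tag): sum = 162+114+110+166+92+92+92+186 = 1014; mod 256 = 246 → f6.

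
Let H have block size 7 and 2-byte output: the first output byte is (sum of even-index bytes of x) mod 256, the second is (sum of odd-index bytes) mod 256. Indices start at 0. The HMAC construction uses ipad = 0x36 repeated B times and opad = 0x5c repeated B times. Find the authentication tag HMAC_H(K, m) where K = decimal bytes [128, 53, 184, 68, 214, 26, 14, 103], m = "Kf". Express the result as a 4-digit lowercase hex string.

Key decimal bytes [128, 53, 184, 68, 214, 26, 14, 103] = 80 35 b8 44 d6 1a 0e 67 is 8 bytes > B = 7, so hash it first: H(key) = 1c fa, then zero-pad to 7 bytes: K' = 1c fa 00 00 00 00 00.
K' ⊕ ipad = 2a cc 36 36 36 36 36.  K' ⊕ opad = 40 a6 5c 5c 5c 5c 5c.
Inner input = (K'⊕ipad) ∥ m = 2a cc 36 36 36 36 36 ∥ 4b 66.
Inner hash: even-index sum = 306 mod 256 = 50; odd-index sum = 387 mod 256 = 131 → 32 83.
Outer input = (K'⊕opad) ∥ inner = 40 a6 5c 5c 5c 5c 5c ∥ 32 83.
Outer hash (tag): even-index sum = 471 mod 256 = 215; odd-index sum = 400 mod 256 = 144 → d7 90.

d790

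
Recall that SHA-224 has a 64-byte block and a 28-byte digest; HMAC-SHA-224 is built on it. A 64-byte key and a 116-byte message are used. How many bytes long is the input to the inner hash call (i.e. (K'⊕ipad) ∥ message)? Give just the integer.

Key is 64 ≤ 64 bytes, zero-padded: |K'| = 64.
Inner input = (K'⊕ipad) ∥ m → 64 + 116 = 180 bytes.

180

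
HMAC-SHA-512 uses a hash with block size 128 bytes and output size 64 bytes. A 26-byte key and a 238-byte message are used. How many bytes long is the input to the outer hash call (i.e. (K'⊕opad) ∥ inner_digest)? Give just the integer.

192

Key is 26 ≤ 128 bytes, zero-padded: |K'| = 128.
Outer input = (K'⊕opad) ∥ H(inner) → 128 + 64 = 192 bytes.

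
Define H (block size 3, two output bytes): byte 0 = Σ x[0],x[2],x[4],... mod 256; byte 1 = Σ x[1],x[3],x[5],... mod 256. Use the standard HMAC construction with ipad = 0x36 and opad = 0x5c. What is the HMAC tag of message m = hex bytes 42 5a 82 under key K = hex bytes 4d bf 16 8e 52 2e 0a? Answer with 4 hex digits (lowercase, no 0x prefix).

5040

Key hex bytes 4d bf 16 8e 52 2e 0a is 7 bytes > B = 3, so hash it first: H(key) = bf 7b, then zero-pad to 3 bytes: K' = bf 7b 00.
K' ⊕ ipad = 89 4d 36.  K' ⊕ opad = e3 27 5c.
Inner input = (K'⊕ipad) ∥ m = 89 4d 36 ∥ 42 5a 82.
Inner hash: even-index sum = 281 mod 256 = 25; odd-index sum = 273 mod 256 = 17 → 19 11.
Outer input = (K'⊕opad) ∥ inner = e3 27 5c ∥ 19 11.
Outer hash (tag): even-index sum = 336 mod 256 = 80; odd-index sum = 64 mod 256 = 64 → 50 40.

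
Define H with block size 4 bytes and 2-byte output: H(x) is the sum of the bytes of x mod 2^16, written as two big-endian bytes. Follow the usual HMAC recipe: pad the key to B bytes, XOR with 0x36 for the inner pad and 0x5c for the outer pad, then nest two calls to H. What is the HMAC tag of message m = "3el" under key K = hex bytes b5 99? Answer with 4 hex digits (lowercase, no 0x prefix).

030a

Key hex bytes b5 99 is 2 bytes ≤ B = 4; zero-pad to 4 bytes: K' = b5 99 00 00.
K' ⊕ ipad = 83 af 36 36.  K' ⊕ opad = e9 c5 5c 5c.
Inner input = (K'⊕ipad) ∥ m = 83 af 36 36 ∥ 33 65 6c.
Inner hash: sum = 131+175+54+54+51+101+108 = 674 → 02 a2.
Outer input = (K'⊕opad) ∥ inner = e9 c5 5c 5c ∥ 02 a2.
Outer hash (tag): sum = 233+197+92+92+2+162 = 778 → 03 0a.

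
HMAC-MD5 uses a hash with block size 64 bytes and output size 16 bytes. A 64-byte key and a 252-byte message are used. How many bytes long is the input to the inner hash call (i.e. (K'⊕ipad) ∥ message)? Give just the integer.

316

Key is 64 ≤ 64 bytes, zero-padded: |K'| = 64.
Inner input = (K'⊕ipad) ∥ m → 64 + 252 = 316 bytes.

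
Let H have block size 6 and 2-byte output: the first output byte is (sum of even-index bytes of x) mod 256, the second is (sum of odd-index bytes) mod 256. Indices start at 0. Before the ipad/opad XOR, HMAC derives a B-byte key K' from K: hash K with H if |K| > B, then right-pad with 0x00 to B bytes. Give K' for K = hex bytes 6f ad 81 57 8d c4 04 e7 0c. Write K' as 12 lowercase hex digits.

8daf00000000

|K| = 9 > B = 6, so first hash the key.
H(K): even-index sum = 397 mod 256 = 141; odd-index sum = 687 mod 256 = 175 → 8d af.
Zero-pad H(K) = 8d af to 6 bytes: K' = 8d af 00 00 00 00.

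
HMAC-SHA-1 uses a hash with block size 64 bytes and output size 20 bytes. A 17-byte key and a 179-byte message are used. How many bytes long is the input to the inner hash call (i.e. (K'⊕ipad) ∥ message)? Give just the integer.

243

Key is 17 ≤ 64 bytes, zero-padded: |K'| = 64.
Inner input = (K'⊕ipad) ∥ m → 64 + 179 = 243 bytes.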